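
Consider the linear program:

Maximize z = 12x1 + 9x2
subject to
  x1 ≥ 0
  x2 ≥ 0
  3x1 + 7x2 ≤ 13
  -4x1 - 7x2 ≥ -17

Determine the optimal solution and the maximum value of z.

Extreme points and z = 12x1 + 9x2:
  (0, 0) → z = 0
  (0, 13/7) → z = 117/7
  (17/4, 0) → z = 51
  (4, 1/7) → z = 345/7

The optimum lies where x2 = 0 and -4x1 - 7x2 = -17.
Solving simultaneously gives x1 = 17/4, x2 = 0.

x1 = 17/4, x2 = 0, maximum z = 51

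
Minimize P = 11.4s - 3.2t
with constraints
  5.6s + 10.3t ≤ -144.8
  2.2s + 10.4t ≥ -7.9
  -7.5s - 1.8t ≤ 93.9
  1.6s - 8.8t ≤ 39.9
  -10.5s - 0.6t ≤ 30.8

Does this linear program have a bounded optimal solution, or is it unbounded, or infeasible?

The boundaries 2.2s + 10.4t = -7.9 and 1.6s - 8.8t = 39.9 meet at (2159/225, -5021/1800), but that point violates 5.6s + 10.3t ≤ -144.8. Every candidate vertex is excluded by some other constraint, so the feasible region is empty.

infeasible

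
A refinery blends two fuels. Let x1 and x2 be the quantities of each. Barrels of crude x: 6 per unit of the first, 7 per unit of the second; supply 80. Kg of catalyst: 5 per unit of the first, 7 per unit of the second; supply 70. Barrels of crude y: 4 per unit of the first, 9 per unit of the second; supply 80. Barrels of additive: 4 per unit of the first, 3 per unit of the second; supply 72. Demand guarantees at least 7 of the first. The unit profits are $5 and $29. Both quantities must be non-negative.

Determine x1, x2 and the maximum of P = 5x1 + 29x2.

x1 = 7, x2 = 5, maximum P = 180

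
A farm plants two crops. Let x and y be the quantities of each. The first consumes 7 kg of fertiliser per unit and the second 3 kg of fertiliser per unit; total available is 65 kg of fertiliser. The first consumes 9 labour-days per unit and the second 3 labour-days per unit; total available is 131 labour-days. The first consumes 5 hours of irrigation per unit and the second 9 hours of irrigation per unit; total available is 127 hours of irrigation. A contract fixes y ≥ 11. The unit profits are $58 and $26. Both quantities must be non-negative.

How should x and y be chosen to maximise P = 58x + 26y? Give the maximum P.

The optimum lies where 7x + 3y = 65 and 5x + 9y = 127.
Solving simultaneously gives x = 17/4, y = 47/4.

x = 17/4, y = 47/4, maximum P = 552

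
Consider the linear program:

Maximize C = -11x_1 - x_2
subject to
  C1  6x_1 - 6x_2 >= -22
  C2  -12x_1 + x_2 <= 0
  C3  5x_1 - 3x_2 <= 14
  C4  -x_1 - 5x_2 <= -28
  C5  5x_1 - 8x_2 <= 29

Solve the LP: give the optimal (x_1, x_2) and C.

Feasible corners and C = -11x_1 - x_2:
  (25/2, 97/6) → C = -461/3
  (29/18, 95/18) → C = -23
  (11/2, 9/2) → C = -65

At the optimal vertex, 6x_1 - 6x_2 = -22 and -x_1 - 5x_2 = -28.
Solving simultaneously gives x_1 = 29/18, x_2 = 95/18.

x_1 = 29/18, x_2 = 95/18, maximum C = -23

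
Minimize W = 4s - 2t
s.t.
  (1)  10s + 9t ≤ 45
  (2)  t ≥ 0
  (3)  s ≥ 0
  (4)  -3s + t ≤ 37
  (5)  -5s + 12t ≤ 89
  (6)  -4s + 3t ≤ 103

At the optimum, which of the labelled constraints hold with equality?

(1) and (3)

Corner points and W = 4s - 2t:
  (9/2, 0) → W = 18
  (0, 5) → W = -10
  (0, 0) → W = 0

The minimum is at (0, 5). Substituting into each constraint, equality holds for (1) and (3); the remaining constraints have slack.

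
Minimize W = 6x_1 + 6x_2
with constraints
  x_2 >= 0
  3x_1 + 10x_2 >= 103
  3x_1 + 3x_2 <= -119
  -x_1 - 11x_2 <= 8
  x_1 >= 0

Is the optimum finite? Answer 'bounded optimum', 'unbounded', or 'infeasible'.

infeasible

The boundaries x_2 = 0 and 3x_1 + 10x_2 = 103 meet at (103/3, 0), but that point violates 3x_1 + 3x_2 ≤ -119. Every candidate vertex is excluded by some other constraint, so the feasible region is empty.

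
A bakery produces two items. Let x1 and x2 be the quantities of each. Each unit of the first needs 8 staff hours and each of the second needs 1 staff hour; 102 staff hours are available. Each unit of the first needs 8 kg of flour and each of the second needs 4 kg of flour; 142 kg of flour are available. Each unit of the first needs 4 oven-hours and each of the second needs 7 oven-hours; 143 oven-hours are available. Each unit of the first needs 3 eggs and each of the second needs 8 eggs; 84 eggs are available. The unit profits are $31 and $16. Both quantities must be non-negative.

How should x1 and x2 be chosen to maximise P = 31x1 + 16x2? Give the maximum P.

x1 = 12, x2 = 6, maximum P = 468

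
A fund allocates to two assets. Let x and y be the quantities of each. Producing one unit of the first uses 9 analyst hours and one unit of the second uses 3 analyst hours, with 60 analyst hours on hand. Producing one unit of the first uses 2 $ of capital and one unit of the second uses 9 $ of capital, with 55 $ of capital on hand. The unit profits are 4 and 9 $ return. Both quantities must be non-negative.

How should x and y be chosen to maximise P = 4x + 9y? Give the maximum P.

Vertices and P = 4x + 9y:
  (0, 0) → P = 0
  (0, 55/9) → P = 55
  (20/3, 0) → P = 80/3
  (5, 5) → P = 65

x = 5, y = 5, maximum P = 65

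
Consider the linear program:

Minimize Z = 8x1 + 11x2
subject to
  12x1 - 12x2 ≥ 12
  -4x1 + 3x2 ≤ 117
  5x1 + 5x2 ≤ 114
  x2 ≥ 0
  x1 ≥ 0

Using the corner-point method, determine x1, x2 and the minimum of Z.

x1 = 1, x2 = 0, minimum Z = 8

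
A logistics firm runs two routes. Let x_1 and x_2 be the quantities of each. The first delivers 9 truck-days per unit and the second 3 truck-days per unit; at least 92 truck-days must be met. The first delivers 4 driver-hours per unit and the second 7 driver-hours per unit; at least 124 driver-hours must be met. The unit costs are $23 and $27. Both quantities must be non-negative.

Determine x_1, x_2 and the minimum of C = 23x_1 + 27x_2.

Extreme points and C = 23x_1 + 27x_2:
  (0, 92/3) → C = 828
  (31, 0) → C = 713
  (16/3, 44/3) → C = 1556/3
The feasible region is unbounded (it extends along (0, 1), (1, 0)), but C strictly increases along every unbounded feasible direction, so there is no improving ray and the minimum is attained at a vertex.

The optimum lies where 9x_1 + 3x_2 = 92 and 4x_1 + 7x_2 = 124.
Solving simultaneously gives x_1 = 16/3, x_2 = 44/3.

x_1 = 16/3, x_2 = 44/3, minimum C = 1556/3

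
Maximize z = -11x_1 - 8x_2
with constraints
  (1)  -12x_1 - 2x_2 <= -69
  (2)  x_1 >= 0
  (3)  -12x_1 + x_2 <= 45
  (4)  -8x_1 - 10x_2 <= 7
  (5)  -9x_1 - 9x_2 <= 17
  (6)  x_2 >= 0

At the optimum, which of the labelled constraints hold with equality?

(1) and (6)

Feasible corners and z = -11x_1 - 8x_2:
  (0, 69/2) → z = -276
  (23/4, 0) → z = -253/4
  (0, 45) → z = -360
The feasible region is unbounded (it extends along (1, 12), (1, 0)), but z strictly decreases along every unbounded feasible direction, so there is no improving ray and the maximum is attained at a vertex.

The maximum is at (23/4, 0). Substituting into each constraint, equality holds for (1) and (6); the remaining constraints have slack.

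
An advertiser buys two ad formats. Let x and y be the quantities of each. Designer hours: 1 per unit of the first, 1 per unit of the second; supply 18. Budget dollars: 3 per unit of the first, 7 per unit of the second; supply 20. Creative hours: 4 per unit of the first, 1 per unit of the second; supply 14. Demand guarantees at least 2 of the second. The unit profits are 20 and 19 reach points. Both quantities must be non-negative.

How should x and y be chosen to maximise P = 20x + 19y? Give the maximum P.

x = 2, y = 2, maximum P = 78

Vertices and P = 20x + 19y:
  (0, 20/7) → P = 380/7
  (0, 2) → P = 38
  (2, 2) → P = 78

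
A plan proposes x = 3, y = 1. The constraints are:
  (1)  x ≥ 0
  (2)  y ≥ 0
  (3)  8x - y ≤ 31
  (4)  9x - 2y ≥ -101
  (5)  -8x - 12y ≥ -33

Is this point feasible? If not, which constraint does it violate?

Constraint (5): -8x - 12y = -36, which is not ≥ -33. All other constraints are satisfied.

not feasible — violates (5)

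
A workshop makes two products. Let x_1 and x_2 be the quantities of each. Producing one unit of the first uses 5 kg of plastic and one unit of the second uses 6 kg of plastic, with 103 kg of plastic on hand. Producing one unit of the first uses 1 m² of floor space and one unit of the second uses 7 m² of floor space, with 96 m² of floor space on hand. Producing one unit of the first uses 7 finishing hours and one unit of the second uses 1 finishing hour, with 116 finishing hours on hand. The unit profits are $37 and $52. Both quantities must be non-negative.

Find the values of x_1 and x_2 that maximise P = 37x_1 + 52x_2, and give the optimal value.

x_1 = 5, x_2 = 13, maximum P = 861

Corner points and P = 37x_1 + 52x_2:
  (0, 0) → P = 0
  (0, 96/7) → P = 4992/7
  (116/7, 0) → P = 4292/7
  (5, 13) → P = 861
  (593/37, 141/37) → P = 29273/37

At the optimal vertex, 5x_1 + 6x_2 = 103 and x_1 + 7x_2 = 96.
Solving simultaneously gives x_1 = 5, x_2 = 13.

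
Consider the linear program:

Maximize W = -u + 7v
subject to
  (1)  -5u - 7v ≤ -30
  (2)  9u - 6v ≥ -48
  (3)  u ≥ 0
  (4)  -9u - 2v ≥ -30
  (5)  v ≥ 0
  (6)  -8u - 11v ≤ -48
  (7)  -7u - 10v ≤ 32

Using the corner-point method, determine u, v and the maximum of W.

Vertices and W = -u + 7v:
  (0, 8) → W = 56
  (7/6, 39/4) → W = 805/12
  (0, 48/11) → W = 336/11
  (234/83, 192/83) → W = 1110/83

The optimum lies where 9u - 6v = -48 and -9u - 2v = -30.
Solving simultaneously gives u = 7/6, v = 39/4.

u = 7/6, v = 39/4, maximum W = 805/12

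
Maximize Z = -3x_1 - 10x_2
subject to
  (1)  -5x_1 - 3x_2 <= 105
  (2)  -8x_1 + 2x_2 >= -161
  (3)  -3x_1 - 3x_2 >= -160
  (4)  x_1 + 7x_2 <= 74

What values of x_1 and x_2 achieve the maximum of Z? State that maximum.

Feasible corners and Z = -3x_1 - 10x_2:
  (273/34, -1645/34) → Z = 15631/34
  (-957/32, 475/32) → Z = -1879/32
  (1275/58, 431/58) → Z = -8135/58

x_1 = 273/34, x_2 = -1645/34, maximum Z = 15631/34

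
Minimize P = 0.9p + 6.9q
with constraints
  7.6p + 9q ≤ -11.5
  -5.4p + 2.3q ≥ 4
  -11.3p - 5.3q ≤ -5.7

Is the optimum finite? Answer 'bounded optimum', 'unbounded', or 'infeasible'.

The boundaries 7.6p + 9q = -11.5 and -5.4p + 2.3q = 4 meet at (-6245/6608, -1585/3304), but that point violates -11.3p - 5.3q ≤ -5.7. Every candidate vertex is excluded by some other constraint, so the feasible region is empty.

infeasible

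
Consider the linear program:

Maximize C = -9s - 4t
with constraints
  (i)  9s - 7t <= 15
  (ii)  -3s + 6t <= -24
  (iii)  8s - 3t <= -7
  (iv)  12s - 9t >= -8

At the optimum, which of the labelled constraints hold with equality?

(i) and (iv)

Extreme points and C = -9s - 4t:
  (-94/29, -183/29) → C = 1578/29
  (-191/3, -84) → C = 909
  (-38/13, -71/13) → C = 626/13
  (-88/15, -104/15) → C = 1208/15

The maximum is at (-191/3, -84). Substituting into each constraint, equality holds for (i) and (iv); the remaining constraints have slack.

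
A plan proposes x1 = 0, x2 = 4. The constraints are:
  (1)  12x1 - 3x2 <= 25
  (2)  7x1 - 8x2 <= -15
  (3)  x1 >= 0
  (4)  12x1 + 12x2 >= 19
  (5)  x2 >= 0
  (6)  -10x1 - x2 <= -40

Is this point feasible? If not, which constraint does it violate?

not feasible — violates (6)

Constraint (6): -10x1 - x2 = -4, which is not ≤ -40. All other constraints are satisfied.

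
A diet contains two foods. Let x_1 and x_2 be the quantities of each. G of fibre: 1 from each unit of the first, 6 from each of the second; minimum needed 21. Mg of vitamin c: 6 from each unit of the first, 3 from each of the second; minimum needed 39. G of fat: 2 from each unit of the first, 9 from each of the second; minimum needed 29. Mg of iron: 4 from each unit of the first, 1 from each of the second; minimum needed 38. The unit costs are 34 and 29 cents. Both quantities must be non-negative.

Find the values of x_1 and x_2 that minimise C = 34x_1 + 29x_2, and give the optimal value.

Feasible corners and C = 34x_1 + 29x_2:
  (0, 38) → C = 1102
  (21, 0) → C = 714
  (9, 2) → C = 364
The feasible region is unbounded (it extends along (0, 1), (1, 0)), but C strictly increases along every unbounded feasible direction, so there is no improving ray and the minimum is attained at a vertex.

The optimum lies where x_1 + 6x_2 = 21 and 4x_1 + x_2 = 38.
Solving simultaneously gives x_1 = 9, x_2 = 2.

x_1 = 9, x_2 = 2, minimum C = 364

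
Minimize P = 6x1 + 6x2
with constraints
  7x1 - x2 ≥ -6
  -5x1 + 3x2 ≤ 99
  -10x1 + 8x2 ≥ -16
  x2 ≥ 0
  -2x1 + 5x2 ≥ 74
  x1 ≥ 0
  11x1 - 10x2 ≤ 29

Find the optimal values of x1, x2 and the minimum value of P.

Vertices and P = 6x1 + 6x2:
  (81/16, 663/16) → P = 279
  (4/3, 46/3) → P = 100
  (336/17, 386/17) → P = 4332/17
The feasible region is unbounded (it extends along (4, 5), (3, 5)), but P strictly increases along every unbounded feasible direction, so there is no improving ray and the minimum is attained at a vertex.

x1 = 4/3, x2 = 46/3, minimum P = 100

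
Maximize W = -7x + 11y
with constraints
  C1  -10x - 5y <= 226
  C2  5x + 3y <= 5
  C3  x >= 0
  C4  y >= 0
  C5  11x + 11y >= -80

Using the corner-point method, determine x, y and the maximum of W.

Corner points and W = -7x + 11y:
  (0, 5/3) → W = 55/3
  (1, 0) → W = -7
  (0, 0) → W = 0

The binding constraints are 5x + 3y = 5 and x = 0.
Solving simultaneously gives x = 0, y = 5/3.

x = 0, y = 5/3, maximum W = 55/3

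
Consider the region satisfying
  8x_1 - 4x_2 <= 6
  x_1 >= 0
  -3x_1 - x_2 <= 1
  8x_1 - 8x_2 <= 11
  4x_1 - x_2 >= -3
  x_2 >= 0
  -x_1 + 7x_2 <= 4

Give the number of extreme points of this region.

Intersecting each pair of boundary lines and keeping only the points that satisfy every inequality leaves:
  (3/4, 0)
  (29/26, 19/26)
  (0, 0)
  (0, 4/7)

4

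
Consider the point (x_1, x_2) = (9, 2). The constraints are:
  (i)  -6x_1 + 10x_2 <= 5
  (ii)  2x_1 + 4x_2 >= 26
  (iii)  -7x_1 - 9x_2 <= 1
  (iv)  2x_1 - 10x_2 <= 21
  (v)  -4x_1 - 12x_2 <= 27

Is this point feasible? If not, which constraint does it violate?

feasible

(i): -34 ≤ 5 ✓
(ii): 26 ≥ 26 ✓
(iii): -81 ≤ 1 ✓
(iv): -2 ≤ 21 ✓
(v): -60 ≤ 27 ✓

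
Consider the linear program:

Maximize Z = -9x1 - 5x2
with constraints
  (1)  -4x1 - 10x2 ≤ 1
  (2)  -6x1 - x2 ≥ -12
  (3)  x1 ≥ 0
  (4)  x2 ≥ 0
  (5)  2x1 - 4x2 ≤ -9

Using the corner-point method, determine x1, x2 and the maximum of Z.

x1 = 0, x2 = 9/4, maximum Z = -45/4

Feasible corners and Z = -9x1 - 5x2:
  (0, 12) → Z = -60
  (3/2, 3) → Z = -57/2
  (0, 9/4) → Z = -45/4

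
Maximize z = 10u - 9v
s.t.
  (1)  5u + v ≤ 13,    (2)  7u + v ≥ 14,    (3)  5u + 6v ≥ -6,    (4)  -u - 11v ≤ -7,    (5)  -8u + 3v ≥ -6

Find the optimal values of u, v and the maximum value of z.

At the optimal vertex, 7u + v = 14 and -8u + 3v = -6.
Solving simultaneously gives u = 48/29, v = 70/29.

u = 48/29, v = 70/29, maximum z = -150/29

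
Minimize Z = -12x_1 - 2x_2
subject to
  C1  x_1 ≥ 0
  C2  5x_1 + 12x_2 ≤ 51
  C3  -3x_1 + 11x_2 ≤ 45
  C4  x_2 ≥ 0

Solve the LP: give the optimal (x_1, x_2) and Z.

Corner points and Z = -12x_1 - 2x_2:
  (0, 45/11) → Z = -90/11
  (0, 0) → Z = 0
  (3/13, 54/13) → Z = -144/13
  (51/5, 0) → Z = -612/5

x_1 = 51/5, x_2 = 0, minimum Z = -612/5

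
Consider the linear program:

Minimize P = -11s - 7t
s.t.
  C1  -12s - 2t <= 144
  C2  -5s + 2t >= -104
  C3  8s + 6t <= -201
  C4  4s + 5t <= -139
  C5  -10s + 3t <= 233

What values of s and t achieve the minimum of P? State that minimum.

s = 111/23, t = -1837/46, minimum P = 10417/46

Corner points and P = -11s - 7t:
  (-40/17, -984/17) → P = 7328/17
  (-33/4, -45/2) → P = 993/4
  (111/23, -1837/46) → P = 10417/46

The optimum lies where -5s + 2t = -104 and 8s + 6t = -201.
Solving simultaneously gives s = 111/23, t = -1837/46.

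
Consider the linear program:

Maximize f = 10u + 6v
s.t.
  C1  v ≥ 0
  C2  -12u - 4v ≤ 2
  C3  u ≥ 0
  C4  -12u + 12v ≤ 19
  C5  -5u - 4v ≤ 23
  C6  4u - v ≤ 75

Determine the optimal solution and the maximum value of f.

u = 919/36, v = 244/9, maximum f = 7523/18

Vertices and f = 10u + 6v:
  (0, 0) → f = 0
  (75/4, 0) → f = 375/2
  (0, 19/12) → f = 19/2
  (919/36, 244/9) → f = 7523/18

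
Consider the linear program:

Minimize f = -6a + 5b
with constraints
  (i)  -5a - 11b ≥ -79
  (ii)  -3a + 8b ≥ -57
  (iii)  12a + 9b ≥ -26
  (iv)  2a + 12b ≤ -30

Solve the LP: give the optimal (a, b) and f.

Vertices and f = -6a + 5b:
  (305/123, -254/41) → f = -1880/41
  (111/13, -51/13) → f = -921/13
  (-1/3, -22/9) → f = -92/9

The optimum lies where -3a + 8b = -57 and 2a + 12b = -30.
Solving simultaneously gives a = 111/13, b = -51/13.

a = 111/13, b = -51/13, minimum f = -921/13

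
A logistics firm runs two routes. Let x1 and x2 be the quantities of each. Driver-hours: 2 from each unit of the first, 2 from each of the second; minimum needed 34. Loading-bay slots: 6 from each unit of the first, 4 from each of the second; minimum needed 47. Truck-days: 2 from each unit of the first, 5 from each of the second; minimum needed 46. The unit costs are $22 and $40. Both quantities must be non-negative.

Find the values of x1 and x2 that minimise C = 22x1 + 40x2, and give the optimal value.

The feasible region is unbounded (it extends along (0, 1), (1, 0)), but C strictly increases along every unbounded feasible direction, so there is no improving ray and the minimum is attained at a vertex.

At the optimal vertex, 2x1 + 2x2 = 34 and 2x1 + 5x2 = 46.
Solving simultaneously gives x1 = 13, x2 = 4.

x1 = 13, x2 = 4, minimum C = 446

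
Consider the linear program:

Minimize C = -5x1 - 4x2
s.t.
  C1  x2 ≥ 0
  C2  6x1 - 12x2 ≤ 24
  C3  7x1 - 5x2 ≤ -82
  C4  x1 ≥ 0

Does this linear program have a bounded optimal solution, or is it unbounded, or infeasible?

From the feasible point (0, 82/5), moving in the direction (0, 1) keeps every constraint satisfied while C decreases without bound.

unbounded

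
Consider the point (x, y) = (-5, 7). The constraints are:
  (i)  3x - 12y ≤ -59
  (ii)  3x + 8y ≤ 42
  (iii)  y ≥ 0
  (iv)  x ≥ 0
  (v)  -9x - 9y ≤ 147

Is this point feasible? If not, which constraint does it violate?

not feasible — violates (iv)

Constraint (iv): x = -5, which is not ≥ 0. All other constraints are satisfied.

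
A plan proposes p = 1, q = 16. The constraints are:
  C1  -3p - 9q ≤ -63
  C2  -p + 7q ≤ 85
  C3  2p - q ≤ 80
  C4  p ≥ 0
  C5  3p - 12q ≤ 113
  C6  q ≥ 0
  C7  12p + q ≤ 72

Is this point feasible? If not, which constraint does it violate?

Constraint C2: -p + 7q = 111, which is not ≤ 85. All other constraints are satisfied.

not feasible — violates C2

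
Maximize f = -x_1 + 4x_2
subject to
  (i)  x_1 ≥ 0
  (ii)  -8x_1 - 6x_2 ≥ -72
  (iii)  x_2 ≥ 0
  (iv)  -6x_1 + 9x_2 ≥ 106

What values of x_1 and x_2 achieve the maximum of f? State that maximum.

Feasible corners and f = -x_1 + 4x_2:
  (0, 12) → f = 48
  (0, 106/9) → f = 424/9
  (1/9, 320/27) → f = 1277/27

The optimum lies where x_1 = 0 and -8x_1 - 6x_2 = -72.
Solving simultaneously gives x_1 = 0, x_2 = 12.

x_1 = 0, x_2 = 12, maximum f = 48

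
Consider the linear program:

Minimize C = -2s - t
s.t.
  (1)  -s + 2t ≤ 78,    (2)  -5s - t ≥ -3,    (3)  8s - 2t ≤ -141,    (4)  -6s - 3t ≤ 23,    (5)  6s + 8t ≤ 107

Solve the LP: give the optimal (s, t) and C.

s = -457/38, t = 851/38, minimum C = 63/38

Vertices and C = -2s - t:
  (-469/36, 331/18) → C = 23/3
  (-457/38, 851/38) → C = 63/38
  (-101/6, 26) → C = 23/3

The binding constraints are 8s - 2t = -141 and 6s + 8t = 107.
Solving simultaneously gives s = -457/38, t = 851/38.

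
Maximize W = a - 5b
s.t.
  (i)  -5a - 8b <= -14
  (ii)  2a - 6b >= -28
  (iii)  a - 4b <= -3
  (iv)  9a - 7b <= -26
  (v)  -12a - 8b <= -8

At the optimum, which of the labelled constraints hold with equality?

Corner points and W = a - 5b:
  (1, 5) → W = -24
  (-2, 4) → W = -22
  (-38/39, 32/13) → W = -518/39

The maximum is at (-38/39, 32/13). Substituting into each constraint, equality holds for (iv) and (v); the remaining constraints have slack.

(iv) and (v)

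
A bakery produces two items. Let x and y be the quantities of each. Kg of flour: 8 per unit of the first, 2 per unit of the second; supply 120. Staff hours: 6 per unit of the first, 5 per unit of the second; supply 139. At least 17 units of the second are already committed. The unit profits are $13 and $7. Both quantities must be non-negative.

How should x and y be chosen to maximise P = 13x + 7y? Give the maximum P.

The binding constraints are 6x + 5y = 139 and y = 17.
Solving simultaneously gives x = 9, y = 17.

x = 9, y = 17, maximum P = 236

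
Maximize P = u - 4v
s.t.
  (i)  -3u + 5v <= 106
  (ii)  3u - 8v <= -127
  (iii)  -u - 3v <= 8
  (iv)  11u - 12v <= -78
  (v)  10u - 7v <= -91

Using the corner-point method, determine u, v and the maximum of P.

Corner points and P = u - 4v:
  (-71/3, 7) → P = -155/3
  (287/29, 787/29) → P = -2861/29
  (161/59, 997/59) → P = -3827/59

The optimum lies where -3u + 5v = 106 and 3u - 8v = -127.
Solving simultaneously gives u = -71/3, v = 7.

u = -71/3, v = 7, maximum P = -155/3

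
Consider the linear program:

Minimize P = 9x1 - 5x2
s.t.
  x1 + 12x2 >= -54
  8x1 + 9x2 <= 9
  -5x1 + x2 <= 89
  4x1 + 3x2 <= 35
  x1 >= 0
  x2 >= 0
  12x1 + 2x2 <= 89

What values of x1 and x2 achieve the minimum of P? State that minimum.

Vertices and P = 9x1 - 5x2:
  (0, 1) → P = -5
  (9/8, 0) → P = 81/8
  (0, 0) → P = 0

The optimum lies where 8x1 + 9x2 = 9 and x1 = 0.
Solving simultaneously gives x1 = 0, x2 = 1.

x1 = 0, x2 = 1, minimum P = -5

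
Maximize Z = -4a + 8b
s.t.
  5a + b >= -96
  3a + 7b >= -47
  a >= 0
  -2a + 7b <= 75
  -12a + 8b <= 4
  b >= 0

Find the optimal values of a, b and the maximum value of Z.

Feasible corners and Z = -4a + 8b:
  (0, 1/2) → Z = 4
  (0, 0) → Z = 0
  (143/17, 223/17) → Z = 1212/17
The feasible region is unbounded (it extends along (7, 2), (1, 0)), but Z strictly decreases along every unbounded feasible direction, so there is no improving ray and the maximum is attained at a vertex.

At the optimal vertex, -2a + 7b = 75 and -12a + 8b = 4.
Solving simultaneously gives a = 143/17, b = 223/17.

a = 143/17, b = 223/17, maximum Z = 1212/17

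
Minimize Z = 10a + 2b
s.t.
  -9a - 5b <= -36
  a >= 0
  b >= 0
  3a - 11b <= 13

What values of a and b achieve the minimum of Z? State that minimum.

Vertices and Z = 10a + 2b:
  (0, 36/5) → Z = 72/5
  (4, 0) → Z = 40
  (13/3, 0) → Z = 130/3
The feasible region is unbounded (it extends along (0, 1), (11, 3)), but Z strictly increases along every unbounded feasible direction, so there is no improving ray and the minimum is attained at a vertex.

The optimum lies where -9a - 5b = -36 and a = 0.
Solving simultaneously gives a = 0, b = 36/5.

a = 0, b = 36/5, minimum Z = 72/5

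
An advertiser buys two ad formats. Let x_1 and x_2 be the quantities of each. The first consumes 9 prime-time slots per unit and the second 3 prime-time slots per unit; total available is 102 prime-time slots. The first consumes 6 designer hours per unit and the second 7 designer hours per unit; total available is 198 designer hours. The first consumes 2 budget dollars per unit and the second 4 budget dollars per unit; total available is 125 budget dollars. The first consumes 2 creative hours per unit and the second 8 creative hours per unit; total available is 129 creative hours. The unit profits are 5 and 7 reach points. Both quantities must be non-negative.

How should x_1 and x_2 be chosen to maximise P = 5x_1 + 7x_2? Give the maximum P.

Feasible corners and P = 5x_1 + 7x_2:
  (0, 0) → P = 0
  (0, 129/8) → P = 903/8
  (34/3, 0) → P = 170/3
  (13/2, 29/2) → P = 134

The binding constraints are 9x_1 + 3x_2 = 102 and 2x_1 + 8x_2 = 129.
Solving simultaneously gives x_1 = 13/2, x_2 = 29/2.

x_1 = 13/2, x_2 = 29/2, maximum P = 134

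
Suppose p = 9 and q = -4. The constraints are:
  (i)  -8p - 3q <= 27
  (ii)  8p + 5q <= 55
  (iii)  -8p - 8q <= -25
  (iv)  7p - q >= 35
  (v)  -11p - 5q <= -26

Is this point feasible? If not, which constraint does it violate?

(i): -60 ≤ 27 ✓
(ii): 52 ≤ 55 ✓
(iii): -40 ≤ -25 ✓
(iv): 67 ≥ 35 ✓
(v): -79 ≤ -26 ✓

feasible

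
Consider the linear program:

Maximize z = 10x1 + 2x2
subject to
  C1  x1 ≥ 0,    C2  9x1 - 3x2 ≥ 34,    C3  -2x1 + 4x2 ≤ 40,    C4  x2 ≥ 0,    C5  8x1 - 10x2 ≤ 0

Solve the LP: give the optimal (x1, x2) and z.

Vertices and z = 10x1 + 2x2:
  (128/15, 214/15) → z = 1708/15
  (170/33, 136/33) → z = 1972/33
  (100/3, 80/3) → z = 1160/3

x1 = 100/3, x2 = 80/3, maximum z = 1160/3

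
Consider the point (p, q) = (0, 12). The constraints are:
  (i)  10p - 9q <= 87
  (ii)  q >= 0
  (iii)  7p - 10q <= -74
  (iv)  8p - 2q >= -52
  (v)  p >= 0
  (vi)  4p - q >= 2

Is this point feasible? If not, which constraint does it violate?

Constraint (vi): 4p - q = -12, which is not ≥ 2. All other constraints are satisfied.

not feasible — violates (vi)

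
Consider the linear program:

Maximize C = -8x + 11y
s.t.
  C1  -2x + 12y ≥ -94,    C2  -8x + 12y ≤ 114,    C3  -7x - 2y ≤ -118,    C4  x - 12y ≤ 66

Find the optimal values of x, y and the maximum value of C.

The feasible region is unbounded (it extends along (6, 1), (3, 2)), but C strictly decreases along every unbounded feasible direction, so there is no improving ray and the maximum is attained at a vertex.

At the optimal vertex, -8x + 12y = 114 and -7x - 2y = -118.
Solving simultaneously gives x = 297/25, y = 871/50.

x = 297/25, y = 871/50, maximum C = 4829/50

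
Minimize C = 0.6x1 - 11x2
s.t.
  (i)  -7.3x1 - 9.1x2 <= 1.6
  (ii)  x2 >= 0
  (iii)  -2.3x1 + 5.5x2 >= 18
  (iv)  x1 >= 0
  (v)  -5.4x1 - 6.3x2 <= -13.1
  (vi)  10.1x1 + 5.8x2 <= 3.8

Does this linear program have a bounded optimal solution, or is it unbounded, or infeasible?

infeasible

The boundaries -2.3x1 + 5.5x2 = 18 and x1 = 0 meet at (0, 36/11), but that point violates 10.1x1 + 5.8x2 ≤ 3.8. Every candidate vertex is excluded by some other constraint, so the feasible region is empty.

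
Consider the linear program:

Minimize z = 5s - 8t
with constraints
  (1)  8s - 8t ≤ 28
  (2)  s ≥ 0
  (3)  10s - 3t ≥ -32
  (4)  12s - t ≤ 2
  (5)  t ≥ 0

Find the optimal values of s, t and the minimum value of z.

s = 19/13, t = 202/13, minimum z = -117

Feasible corners and z = 5s - 8t:
  (0, 32/3) → z = -256/3
  (0, 0) → z = 0
  (19/13, 202/13) → z = -117
  (1/6, 0) → z = 5/6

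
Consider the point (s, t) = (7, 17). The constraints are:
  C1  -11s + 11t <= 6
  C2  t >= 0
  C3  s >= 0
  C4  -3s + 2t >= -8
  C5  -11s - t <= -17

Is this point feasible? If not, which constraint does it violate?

Constraint C1: -11s + 11t = 110, which is not ≤ 6. All other constraints are satisfied.

not feasible — violates C1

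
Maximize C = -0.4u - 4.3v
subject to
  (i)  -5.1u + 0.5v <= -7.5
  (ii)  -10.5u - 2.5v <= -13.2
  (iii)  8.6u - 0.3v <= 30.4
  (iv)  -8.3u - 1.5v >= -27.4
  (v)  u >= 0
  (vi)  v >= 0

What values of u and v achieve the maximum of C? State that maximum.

Feasible corners and C = -0.4u - 4.3v:
  (499/236, 7749/1180) → C = -343187/11800
  (25/17, 0) → C = -10/17
  (274/83, 0) → C = -548/415

At the optimal vertex, -5.1u + 0.5v = -7.5 and v = 0.
Solving simultaneously gives u = 25/17, v = 0.

u = 25/17, v = 0, maximum C = -10/17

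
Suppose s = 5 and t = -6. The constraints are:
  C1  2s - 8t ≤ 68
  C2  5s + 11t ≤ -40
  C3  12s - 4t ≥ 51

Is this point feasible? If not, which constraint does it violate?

C1: 58 ≤ 68 ✓
C2: -41 ≤ -40 ✓
C3: 84 ≥ 51 ✓

feasible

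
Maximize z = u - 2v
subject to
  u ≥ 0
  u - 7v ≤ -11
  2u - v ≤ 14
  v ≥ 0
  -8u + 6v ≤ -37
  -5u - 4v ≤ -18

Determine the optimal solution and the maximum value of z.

u = 109/13, v = 36/13, maximum z = 37/13

Vertices and z = u - 2v:
  (109/13, 36/13) → z = 37/13
  (13/2, 5/2) → z = 3/2
  (47/4, 19/2) → z = -29/4

The binding constraints are u - 7v = -11 and 2u - v = 14.
Solving simultaneously gives u = 109/13, v = 36/13.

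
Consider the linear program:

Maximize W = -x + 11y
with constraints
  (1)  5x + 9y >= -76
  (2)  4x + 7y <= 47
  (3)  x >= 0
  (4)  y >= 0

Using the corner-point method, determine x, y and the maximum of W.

x = 0, y = 47/7, maximum W = 517/7

Corner points and W = -x + 11y:
  (0, 47/7) → W = 517/7
  (47/4, 0) → W = -47/4
  (0, 0) → W = 0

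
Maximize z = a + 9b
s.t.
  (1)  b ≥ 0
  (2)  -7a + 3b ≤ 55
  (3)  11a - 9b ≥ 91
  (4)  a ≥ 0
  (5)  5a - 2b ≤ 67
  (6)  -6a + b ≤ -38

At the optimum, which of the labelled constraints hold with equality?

(3) and (5)

Vertices and z = a + 9b:
  (91/11, 0) → z = 91/11
  (67/5, 0) → z = 67/5
  (421/23, 282/23) → z = 2959/23

The maximum is at (421/23, 282/23). Substituting into each constraint, equality holds for (3) and (5); the remaining constraints have slack.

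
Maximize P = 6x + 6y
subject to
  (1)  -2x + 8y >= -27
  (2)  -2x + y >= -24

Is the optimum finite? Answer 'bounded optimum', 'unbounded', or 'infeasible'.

From the feasible point (165/14, -3/7), moving in the direction (1, 2) keeps every constraint satisfied while P increases without bound.

unbounded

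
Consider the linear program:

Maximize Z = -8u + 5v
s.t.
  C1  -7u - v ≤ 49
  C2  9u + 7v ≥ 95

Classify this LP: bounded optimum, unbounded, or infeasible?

From the feasible point (-219/20, 553/20), moving in the direction (-1, 7) keeps every constraint satisfied while Z increases without bound.

unbounded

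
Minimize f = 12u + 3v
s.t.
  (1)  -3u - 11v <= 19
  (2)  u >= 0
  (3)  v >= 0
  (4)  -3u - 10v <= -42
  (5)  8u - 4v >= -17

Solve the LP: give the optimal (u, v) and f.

u = 0, v = 21/5, minimum f = 63/5

The feasible region is unbounded (it extends along (1, 2), (1, 0)), but f strictly increases along every unbounded feasible direction, so there is no improving ray and the minimum is attained at a vertex.

At the optimal vertex, u = 0 and -3u - 10v = -42.
Solving simultaneously gives u = 0, v = 21/5.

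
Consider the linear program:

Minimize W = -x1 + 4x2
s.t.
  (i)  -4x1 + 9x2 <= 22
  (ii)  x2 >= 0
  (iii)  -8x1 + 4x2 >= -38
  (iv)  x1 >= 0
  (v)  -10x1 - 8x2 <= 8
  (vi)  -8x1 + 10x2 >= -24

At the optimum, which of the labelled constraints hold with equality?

Extreme points and W = -x1 + 4x2:
  (215/28, 41/7) → W = 63/4
  (0, 22/9) → W = 88/9
  (0, 0) → W = 0
  (3, 0) → W = -3
  (71/12, 7/3) → W = 41/12

The minimum is at (3, 0). Substituting into each constraint, equality holds for (ii) and (vi); the remaining constraints have slack.

(ii) and (vi)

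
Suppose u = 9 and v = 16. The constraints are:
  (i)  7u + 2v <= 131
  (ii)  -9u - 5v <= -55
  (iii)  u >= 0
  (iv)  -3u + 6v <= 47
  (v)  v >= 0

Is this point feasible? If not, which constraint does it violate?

not feasible — violates (iv)

Constraint (iv): -3u + 6v = 69, which is not ≤ 47. All other constraints are satisfied.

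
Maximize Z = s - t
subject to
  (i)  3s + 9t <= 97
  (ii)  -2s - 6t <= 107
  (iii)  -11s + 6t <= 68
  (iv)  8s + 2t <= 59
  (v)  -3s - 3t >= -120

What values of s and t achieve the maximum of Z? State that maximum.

s = 142/11, t = -487/22, maximum Z = 771/22

Corner points and Z = s - t:
  (-10/39, 1271/117) → Z = -1301/117
  (337/66, 599/66) → Z = -131/33
  (-175/13, -347/26) → Z = -3/26
  (142/11, -487/22) → Z = 771/22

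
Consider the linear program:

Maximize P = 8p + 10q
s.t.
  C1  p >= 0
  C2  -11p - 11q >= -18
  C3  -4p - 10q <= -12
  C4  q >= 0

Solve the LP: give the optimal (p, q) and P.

p = 0, q = 18/11, maximum P = 180/11

Corner points and P = 8p + 10q:
  (0, 18/11) → P = 180/11
  (0, 6/5) → P = 12
  (8/11, 10/11) → P = 164/11

At the optimal vertex, p = 0 and -11p - 11q = -18.
Solving simultaneously gives p = 0, q = 18/11.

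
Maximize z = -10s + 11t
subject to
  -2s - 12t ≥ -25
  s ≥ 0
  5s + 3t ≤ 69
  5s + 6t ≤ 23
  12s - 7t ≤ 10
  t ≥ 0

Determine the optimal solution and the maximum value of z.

Corner points and z = -10s + 11t:
  (0, 25/12) → z = 275/12
  (295/158, 140/79) → z = 65/79
  (0, 0) → z = 0
  (5/6, 0) → z = -25/3

s = 0, t = 25/12, maximum z = 275/12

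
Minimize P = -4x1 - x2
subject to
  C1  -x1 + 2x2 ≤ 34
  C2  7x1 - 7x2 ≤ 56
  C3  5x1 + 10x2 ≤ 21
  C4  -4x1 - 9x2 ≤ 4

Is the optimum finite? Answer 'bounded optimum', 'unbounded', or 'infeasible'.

Vertices and P = -4x1 - x2:
  (-149/10, 191/20) → P = 1001/20
  (-314/17, 132/17) → P = 1124/17
  (101/15, -19/15) → P = -77/3
  (68/13, -36/13) → P = -236/13
The feasible region has finitely many vertices and no improving ray; the minimum is -77/3 at (101/15, -19/15).

bounded optimum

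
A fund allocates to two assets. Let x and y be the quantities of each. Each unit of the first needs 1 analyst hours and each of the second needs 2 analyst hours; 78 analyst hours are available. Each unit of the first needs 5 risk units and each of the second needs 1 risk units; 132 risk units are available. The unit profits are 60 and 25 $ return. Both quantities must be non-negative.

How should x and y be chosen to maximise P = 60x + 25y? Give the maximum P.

Corner points and P = 60x + 25y:
  (0, 0) → P = 0
  (0, 39) → P = 975
  (132/5, 0) → P = 1584
  (62/3, 86/3) → P = 5870/3

x = 62/3, y = 86/3, maximum P = 5870/3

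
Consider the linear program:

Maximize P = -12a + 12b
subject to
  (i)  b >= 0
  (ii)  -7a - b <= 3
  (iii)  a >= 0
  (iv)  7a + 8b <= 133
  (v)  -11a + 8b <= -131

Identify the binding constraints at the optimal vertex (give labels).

Feasible corners and P = -12a + 12b:
  (19, 0) → P = -228
  (131/11, 0) → P = -1572/11
  (44/3, 91/24) → P = -261/2

The maximum is at (44/3, 91/24). Substituting into each constraint, equality holds for (iv) and (v); the remaining constraints have slack.

(iv) and (v)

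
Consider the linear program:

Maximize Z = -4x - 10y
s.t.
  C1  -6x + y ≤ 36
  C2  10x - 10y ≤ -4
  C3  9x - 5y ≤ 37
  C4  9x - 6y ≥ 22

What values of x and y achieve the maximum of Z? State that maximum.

Feasible corners and Z = -4x - 10y:
  (39/4, 203/20) → Z = -281/2
  (122/15, 128/15) → Z = -1768/15
  (112/9, 15) → Z = -1798/9

x = 122/15, y = 128/15, maximum Z = -1768/15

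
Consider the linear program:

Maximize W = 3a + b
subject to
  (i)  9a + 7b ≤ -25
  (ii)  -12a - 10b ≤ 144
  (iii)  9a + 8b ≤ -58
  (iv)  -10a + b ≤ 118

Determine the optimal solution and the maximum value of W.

a = 379/3, b = -166, maximum W = 213

Feasible corners and W = 3a + b:
  (379/3, -166) → W = 213
  (206/9, -33) → W = 107/3
  (-331/28, -3/14) → W = -999/28
  (-1002/89, 482/89) → W = -2524/89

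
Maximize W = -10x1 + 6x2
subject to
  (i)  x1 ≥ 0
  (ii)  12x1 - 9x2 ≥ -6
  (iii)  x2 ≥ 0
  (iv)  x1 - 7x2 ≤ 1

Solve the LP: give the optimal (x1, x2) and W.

x1 = 0, x2 = 2/3, maximum W = 4

Vertices and W = -10x1 + 6x2:
  (0, 2/3) → W = 4
  (0, 0) → W = 0
  (1, 0) → W = -10
The feasible region is unbounded (it extends along (7, 1), (3, 4)), but W strictly decreases along every unbounded feasible direction, so there is no improving ray and the maximum is attained at a vertex.

At the optimal vertex, x1 = 0 and 12x1 - 9x2 = -6.
Solving simultaneously gives x1 = 0, x2 = 2/3.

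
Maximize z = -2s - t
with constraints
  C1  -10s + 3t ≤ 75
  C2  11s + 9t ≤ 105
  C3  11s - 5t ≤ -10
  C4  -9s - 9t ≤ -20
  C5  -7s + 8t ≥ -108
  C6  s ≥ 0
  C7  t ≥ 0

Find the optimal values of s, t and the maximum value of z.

The binding constraints are -9s - 9t = -20 and s = 0.
Solving simultaneously gives s = 0, t = 20/9.

s = 0, t = 20/9, maximum z = -20/9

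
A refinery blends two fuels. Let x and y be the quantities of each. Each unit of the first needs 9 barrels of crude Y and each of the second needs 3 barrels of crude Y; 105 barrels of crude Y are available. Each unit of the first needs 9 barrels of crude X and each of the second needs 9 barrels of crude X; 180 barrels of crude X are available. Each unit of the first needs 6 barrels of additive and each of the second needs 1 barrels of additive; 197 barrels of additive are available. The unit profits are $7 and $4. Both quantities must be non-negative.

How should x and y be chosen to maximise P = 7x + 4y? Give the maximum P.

Vertices and P = 7x + 4y:
  (0, 0) → P = 0
  (0, 20) → P = 80
  (35/3, 0) → P = 245/3
  (15/2, 25/2) → P = 205/2

The binding constraints are 9x + 3y = 105 and 9x + 9y = 180.
Solving simultaneously gives x = 15/2, y = 25/2.

x = 15/2, y = 25/2, maximum P = 205/2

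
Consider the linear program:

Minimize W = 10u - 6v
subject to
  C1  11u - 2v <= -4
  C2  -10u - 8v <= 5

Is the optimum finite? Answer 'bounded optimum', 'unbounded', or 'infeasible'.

unbounded

From the feasible point (-7/18, -5/36), moving in the direction (2, 11) keeps every constraint satisfied while W decreases without bound.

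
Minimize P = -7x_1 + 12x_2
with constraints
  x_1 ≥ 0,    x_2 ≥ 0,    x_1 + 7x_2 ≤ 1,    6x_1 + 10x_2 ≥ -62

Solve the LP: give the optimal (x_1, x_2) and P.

x_1 = 1, x_2 = 0, minimum P = -7

Feasible corners and P = -7x_1 + 12x_2:
  (0, 0) → P = 0
  (0, 1/7) → P = 12/7
  (1, 0) → P = -7

The optimum lies where x_2 = 0 and x_1 + 7x_2 = 1.
Solving simultaneously gives x_1 = 1, x_2 = 0.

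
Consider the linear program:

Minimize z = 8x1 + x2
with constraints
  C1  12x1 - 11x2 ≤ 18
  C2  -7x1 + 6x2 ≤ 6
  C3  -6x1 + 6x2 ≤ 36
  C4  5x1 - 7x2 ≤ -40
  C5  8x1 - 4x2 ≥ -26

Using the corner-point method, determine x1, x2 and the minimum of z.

Corner points and z = 8x1 + x2:
  (84, 90) → z = 762
  (566/29, 570/29) → z = 5098/29
  (30, 36) → z = 276
  (198/19, 250/19) → z = 1834/19

The binding constraints are -7x1 + 6x2 = 6 and 5x1 - 7x2 = -40.
Solving simultaneously gives x1 = 198/19, x2 = 250/19.

x1 = 198/19, x2 = 250/19, minimum z = 1834/19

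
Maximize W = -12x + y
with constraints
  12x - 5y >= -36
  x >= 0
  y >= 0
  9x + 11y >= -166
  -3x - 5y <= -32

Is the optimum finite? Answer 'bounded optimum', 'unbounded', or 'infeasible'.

bounded optimum

Feasible corners and W = -12x + y:
  (0, 36/5) → W = 36/5
  (0, 32/5) → W = 32/5
  (32/3, 0) → W = -128
The feasible region has finitely many vertices and no improving ray; the maximum is 36/5 at (0, 36/5).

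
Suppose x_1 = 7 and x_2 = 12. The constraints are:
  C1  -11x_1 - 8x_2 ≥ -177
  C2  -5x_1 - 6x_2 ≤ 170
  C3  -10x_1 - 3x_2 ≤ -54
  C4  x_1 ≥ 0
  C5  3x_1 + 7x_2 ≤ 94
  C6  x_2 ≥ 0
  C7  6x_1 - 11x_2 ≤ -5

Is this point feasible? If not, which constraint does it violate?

Constraint C5: 3x_1 + 7x_2 = 105, which is not ≤ 94. All other constraints are satisfied.

not feasible — violates C5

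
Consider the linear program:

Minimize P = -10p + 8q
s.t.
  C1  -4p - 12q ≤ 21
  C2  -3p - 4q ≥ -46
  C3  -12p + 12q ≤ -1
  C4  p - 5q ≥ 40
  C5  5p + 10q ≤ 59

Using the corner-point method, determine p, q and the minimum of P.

p = 159/5, q = -247/20, minimum P = -2084/5

Corner points and P = -10p + 8q:
  (159/5, -247/20) → P = -2084/5
  (375/32, -181/32) → P = -2599/16
  (112/5, -53/10) → P = -1332/5
  (139/7, -141/35) → P = -1154/5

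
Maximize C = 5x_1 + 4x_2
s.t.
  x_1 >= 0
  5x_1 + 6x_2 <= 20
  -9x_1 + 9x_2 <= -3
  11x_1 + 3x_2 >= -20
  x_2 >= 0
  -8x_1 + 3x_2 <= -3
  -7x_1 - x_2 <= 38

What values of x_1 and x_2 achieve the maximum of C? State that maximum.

x_1 = 4, x_2 = 0, maximum C = 20

Extreme points and C = 5x_1 + 4x_2:
  (2, 5/3) → C = 50/3
  (4, 0) → C = 20
  (2/5, 1/15) → C = 34/15
  (3/8, 0) → C = 15/8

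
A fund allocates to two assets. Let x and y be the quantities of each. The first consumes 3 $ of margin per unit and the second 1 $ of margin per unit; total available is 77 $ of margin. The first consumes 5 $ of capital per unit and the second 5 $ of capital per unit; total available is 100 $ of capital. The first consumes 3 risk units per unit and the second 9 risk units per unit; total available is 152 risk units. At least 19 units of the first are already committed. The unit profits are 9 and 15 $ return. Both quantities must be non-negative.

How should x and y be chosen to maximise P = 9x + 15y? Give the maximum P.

x = 19, y = 1, maximum P = 186

Corner points and P = 9x + 15y:
  (20, 0) → P = 180
  (19, 0) → P = 171
  (19, 1) → P = 186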